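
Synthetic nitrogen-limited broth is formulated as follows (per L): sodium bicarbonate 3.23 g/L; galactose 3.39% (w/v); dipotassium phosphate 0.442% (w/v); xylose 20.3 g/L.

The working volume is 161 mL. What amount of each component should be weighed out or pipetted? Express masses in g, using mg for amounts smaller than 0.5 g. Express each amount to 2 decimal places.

Scale factor relative to 1 L: 0.161.
sodium bicarbonate: 3.23 g/L × 0.161 L = 0.52 g
galactose: 3.39% w/v = 33.9 g/L → 33.9 × 0.161 L = 5.46 g
dipotassium phosphate: 0.442% w/v = 4.42 g/L → 4.42 × 0.161 L = 0.71 g
xylose: 20.3 g/L × 0.161 L = 3.27 g

sodium bicarbonate 0.52 g; galactose 5.46 g; dipotassium phosphate 0.71 g; xylose 3.27 g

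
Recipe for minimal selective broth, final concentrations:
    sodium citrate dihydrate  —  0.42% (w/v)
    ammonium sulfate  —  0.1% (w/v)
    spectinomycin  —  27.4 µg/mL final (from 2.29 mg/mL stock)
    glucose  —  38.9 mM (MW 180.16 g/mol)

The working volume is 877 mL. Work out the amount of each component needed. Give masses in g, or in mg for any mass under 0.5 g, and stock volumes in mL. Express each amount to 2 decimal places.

Scale factor relative to 1 L: 0.877.
sodium citrate dihydrate: 0.42% w/v = 4.2 g/L → 4.2 × 0.877 L = 3.68 g
ammonium sulfate: 0.1 g per 100 mL × 877 mL ÷ 100 = 0.88 g
spectinomycin: V = C2·V2/C1 = 27.4 µg/mL × 877 mL ÷ 2290 µg/mL = 10.49 mL
glucose: 38.9 mmol/L × 180.16 g/mol × 0.877 L ÷ 1000 = 6.15 g

sodium citrate dihydrate 3.68 g; ammonium sulfate 0.88 g; spectinomycin 10.49 mL; glucose 6.15 g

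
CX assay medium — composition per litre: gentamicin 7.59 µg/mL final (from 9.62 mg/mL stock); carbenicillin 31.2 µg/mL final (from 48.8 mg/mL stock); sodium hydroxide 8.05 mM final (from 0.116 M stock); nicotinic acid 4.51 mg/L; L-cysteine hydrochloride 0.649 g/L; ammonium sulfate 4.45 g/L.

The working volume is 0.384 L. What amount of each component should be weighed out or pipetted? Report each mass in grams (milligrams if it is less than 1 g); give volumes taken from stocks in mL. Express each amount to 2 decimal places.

Working volume: 0.384 L.
gentamicin: C1V1 = C2V2 → 7.59 µg/mL × 384 mL ÷ 9620 µg/mL = 0.30 mL
carbenicillin: V = C2·V2/C1 = 31.2 µg/mL × 384 mL ÷ 48800 µg/mL = 0.25 mL
sodium hydroxide: C1V1 = C2V2 → 8.05 mM × 384 mL ÷ 116 mM = 26.65 mL
nicotinic acid: 4.51 mg/L × 0.384 L = 1.73 mg
L-cysteine hydrochloride: 0.649 g/L × 0.384 L = 0.249216 g = 249.22 mg
ammonium sulfate: 4.45 g/L × 0.384 L = 1.71 g

gentamicin 0.30 mL; carbenicillin 0.25 mL; sodium hydroxide 26.65 mL; nicotinic acid 1.73 mg; L-cysteine hydrochloride 249.22 mg; ammonium sulfate 1.71 g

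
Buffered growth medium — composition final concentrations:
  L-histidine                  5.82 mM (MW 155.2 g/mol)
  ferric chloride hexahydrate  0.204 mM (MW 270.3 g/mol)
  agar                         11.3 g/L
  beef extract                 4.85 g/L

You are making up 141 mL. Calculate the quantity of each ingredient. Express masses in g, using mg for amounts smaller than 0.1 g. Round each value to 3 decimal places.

Target volume = 141 mL = 0.141 L.
L-histidine: 5.82 mmol/L × 155.2 g/mol × 0.141 L ÷ 1000 = 0.127 g
ferric chloride hexahydrate: 0.204 mmol/L × 270.3 mg/mmol × 0.141 L = 7.775 mg
agar: 11.3 g/L × 0.141 L = 1.593 g
beef extract: 4.85 g/L × 0.141 L = 0.684 g

L-histidine 0.127 g; ferric chloride hexahydrate 7.775 mg; agar 1.593 g; beef extract 0.684 g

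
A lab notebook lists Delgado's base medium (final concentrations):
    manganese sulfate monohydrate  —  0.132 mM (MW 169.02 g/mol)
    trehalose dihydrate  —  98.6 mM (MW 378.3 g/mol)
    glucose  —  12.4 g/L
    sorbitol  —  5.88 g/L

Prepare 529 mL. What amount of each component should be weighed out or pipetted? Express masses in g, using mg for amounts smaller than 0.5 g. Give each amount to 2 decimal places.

manganese sulfate monohydrate 11.80 mg; trehalose dihydrate 19.73 g; glucose 6.56 g; sorbitol 3.11 g

Target volume = 529 mL = 0.529 L.
manganese sulfate monohydrate: 0.132 mmol/L × 169.02 mg/mmol × 0.529 L = 11.80 mg
trehalose dihydrate: 98.6 mmol/L × 378.3 g/mol × 0.529 L ÷ 1000 = 19.73 g
glucose: 12.4 g/L × 0.529 L = 6.56 g
sorbitol: 5.88 g/L × 0.529 L = 3.11 g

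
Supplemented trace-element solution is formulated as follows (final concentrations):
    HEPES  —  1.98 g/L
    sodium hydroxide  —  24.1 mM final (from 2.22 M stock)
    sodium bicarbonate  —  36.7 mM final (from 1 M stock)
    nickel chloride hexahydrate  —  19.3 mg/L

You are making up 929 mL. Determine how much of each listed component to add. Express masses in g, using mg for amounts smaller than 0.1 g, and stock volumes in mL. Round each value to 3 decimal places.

Scale factor relative to 1 L: 0.929.
HEPES: 1.98 g/L × 0.929 L = 1.839 g
sodium hydroxide: V = C2·V2/C1 = 24.1 mM × 929 mL ÷ 2220 mM = 10.085 mL
sodium bicarbonate: dilute stock: 36.7 mM × 929 mL ÷ 1000 mM = 34.094 mL
nickel chloride hexahydrate: 19.3 mg/L × 0.929 L = 17.930 mg

HEPES 1.839 g; sodium hydroxide 10.085 mL; sodium bicarbonate 34.094 mL; nickel chloride hexahydrate 17.930 mg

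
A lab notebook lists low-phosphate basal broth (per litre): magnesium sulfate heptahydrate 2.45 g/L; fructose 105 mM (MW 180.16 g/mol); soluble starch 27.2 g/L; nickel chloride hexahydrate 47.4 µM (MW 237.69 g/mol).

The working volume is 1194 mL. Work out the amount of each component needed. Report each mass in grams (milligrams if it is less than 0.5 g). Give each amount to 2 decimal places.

Target volume = 1194 mL = 1.194 L.
magnesium sulfate heptahydrate: 2.45 g/L × 1.194 L = 2.93 g
fructose: 105 mmol/L × 180.16 g/mol × 1.194 L ÷ 1000 = 22.59 g
soluble starch: 27.2 g/L × 1.194 L = 32.48 g
nickel chloride hexahydrate: 47.4 µmol/L × 237.69 g/mol × 1.194 L ÷ 1000 = 13.45 mg

magnesium sulfate heptahydrate 2.93 g; fructose 22.59 g; soluble starch 32.48 g; nickel chloride hexahydrate 13.45 mg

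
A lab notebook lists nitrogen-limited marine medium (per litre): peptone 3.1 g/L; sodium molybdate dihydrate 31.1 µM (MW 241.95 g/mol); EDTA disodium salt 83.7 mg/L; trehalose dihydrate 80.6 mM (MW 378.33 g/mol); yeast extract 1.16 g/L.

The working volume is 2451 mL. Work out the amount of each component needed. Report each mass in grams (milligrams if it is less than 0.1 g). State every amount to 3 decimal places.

peptone 7.598 g; sodium molybdate dihydrate 18.443 mg; EDTA disodium salt 0.205 g; trehalose dihydrate 74.739 g; yeast extract 2.843 g

Scale factor relative to 1 L: 2.451.
peptone: 3.1 g/L × 2.451 L = 7.598 g
sodium molybdate dihydrate: 31.1 µmol/L × 241.95 g/mol × 2.451 L ÷ 1000 = 18.443 mg
EDTA disodium salt: 83.7 mg/L × 2.451 L = 205.149 mg = 0.205 g
trehalose dihydrate: 80.6 mmol/L × 378.33 g/mol × 2.451 L ÷ 1000 = 74.739 g
yeast extract: 1.16 g/L × 2.451 L = 2.843 g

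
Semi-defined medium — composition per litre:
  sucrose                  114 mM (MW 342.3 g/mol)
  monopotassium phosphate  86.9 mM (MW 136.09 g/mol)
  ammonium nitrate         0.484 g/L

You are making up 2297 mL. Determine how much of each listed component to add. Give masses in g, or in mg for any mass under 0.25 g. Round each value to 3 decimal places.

sucrose 89.634 g; monopotassium phosphate 27.165 g; ammonium nitrate 1.112 g

Scale factor relative to 1 L: 2.297.
sucrose: 114 mmol/L × 342.3 g/mol × 2.297 L ÷ 1000 = 89.634 g
monopotassium phosphate: 86.9 mmol/L × 136.09 g/mol × 2.297 L ÷ 1000 = 27.165 g
ammonium nitrate: 0.484 g/L × 2.297 L = 1.112 g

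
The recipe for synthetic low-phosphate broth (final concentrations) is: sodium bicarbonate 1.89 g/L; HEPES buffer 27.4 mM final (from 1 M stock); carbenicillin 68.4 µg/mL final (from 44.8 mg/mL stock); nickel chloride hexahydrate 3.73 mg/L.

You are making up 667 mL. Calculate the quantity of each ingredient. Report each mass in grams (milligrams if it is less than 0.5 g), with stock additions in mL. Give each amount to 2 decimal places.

Working volume: 667 mL = 0.667 L.
sodium bicarbonate: 1.89 g/L × 0.667 L = 1.26 g
HEPES buffer: C1V1 = C2V2 → 27.4 mM × 667 mL ÷ 1000 mM = 18.28 mL
carbenicillin: dilute stock: 68.4 µg/mL × 667 mL ÷ 44800 µg/mL = 1.02 mL
nickel chloride hexahydrate: 3.73 mg/L × 0.667 L = 2.49 mg

sodium bicarbonate 1.26 g; HEPES buffer 18.28 mL; carbenicillin 1.02 mL; nickel chloride hexahydrate 2.49 mg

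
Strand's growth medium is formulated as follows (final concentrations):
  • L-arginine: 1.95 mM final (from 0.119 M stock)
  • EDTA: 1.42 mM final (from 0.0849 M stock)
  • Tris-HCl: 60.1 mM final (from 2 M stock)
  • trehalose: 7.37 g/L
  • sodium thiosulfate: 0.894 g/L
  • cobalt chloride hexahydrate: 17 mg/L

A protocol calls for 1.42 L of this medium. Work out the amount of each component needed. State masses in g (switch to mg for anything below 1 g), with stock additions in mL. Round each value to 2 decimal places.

Working volume: 1.42 L.
L-arginine: C1V1 = C2V2 → 1.95 mM × 1420 mL ÷ 119 mM = 23.27 mL
EDTA: dilute stock: 1.42 mM × 1420 mL ÷ 84.9 mM = 23.75 mL
Tris-HCl: V = C2·V2/C1 = 60.1 mM × 1420 mL ÷ 2000 mM = 42.67 mL
trehalose: 7.37 g/L × 1.42 L = 10.47 g
sodium thiosulfate: 0.894 g/L × 1.42 L = 1.27 g
cobalt chloride hexahydrate: 17 mg/L × 1.42 L = 24.14 mg

L-arginine 23.27 mL; EDTA 23.75 mL; Tris-HCl 42.67 mL; trehalose 10.47 g; sodium thiosulfate 1.27 g; cobalt chloride hexahydrate 24.14 mg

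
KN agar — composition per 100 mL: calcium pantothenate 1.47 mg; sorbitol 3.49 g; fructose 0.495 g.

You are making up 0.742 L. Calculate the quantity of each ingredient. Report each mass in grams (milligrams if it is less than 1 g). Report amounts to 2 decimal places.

calcium pantothenate 10.91 mg; sorbitol 25.90 g; fructose 3.67 g

Scale factor = 742 mL / 100 mL = 7.42.
calcium pantothenate: 1.47 mg × (742 mL / 100 mL) = 10.91 mg
sorbitol: 3.49 g × (742 mL / 100 mL) = 25.90 g
fructose: 0.495 g × (742 mL / 100 mL) = 3.67 g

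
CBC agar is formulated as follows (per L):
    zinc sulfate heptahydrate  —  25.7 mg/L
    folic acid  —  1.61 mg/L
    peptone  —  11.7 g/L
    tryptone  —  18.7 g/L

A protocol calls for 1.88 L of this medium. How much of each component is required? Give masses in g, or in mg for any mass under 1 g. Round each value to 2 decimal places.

zinc sulfate heptahydrate 48.32 mg; folic acid 3.03 mg; peptone 22.00 g; tryptone 35.16 g

Scale factor relative to 1 L: 1.88.
zinc sulfate heptahydrate: 25.7 mg/L × 1.88 L = 48.32 mg
folic acid: 1.61 mg/L × 1.88 L = 3.03 mg
peptone: 11.7 g/L × 1.88 L = 22.00 g
tryptone: 18.7 g/L × 1.88 L = 35.16 g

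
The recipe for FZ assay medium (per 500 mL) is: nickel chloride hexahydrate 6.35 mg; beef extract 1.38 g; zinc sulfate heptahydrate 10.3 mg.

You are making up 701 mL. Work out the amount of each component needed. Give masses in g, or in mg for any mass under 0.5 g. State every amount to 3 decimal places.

Ratio of target to recipe volume: 701 / 500 = 1.402.
nickel chloride hexahydrate: 6.35 mg × (701 mL / 500 mL) = 8.903 mg
beef extract: 1.38 g × (701 mL / 500 mL) = 1.935 g
zinc sulfate heptahydrate: 10.3 mg × (701 mL / 500 mL) = 14.441 mg

nickel chloride hexahydrate 8.903 mg; beef extract 1.935 g; zinc sulfate heptahydrate 14.441 mg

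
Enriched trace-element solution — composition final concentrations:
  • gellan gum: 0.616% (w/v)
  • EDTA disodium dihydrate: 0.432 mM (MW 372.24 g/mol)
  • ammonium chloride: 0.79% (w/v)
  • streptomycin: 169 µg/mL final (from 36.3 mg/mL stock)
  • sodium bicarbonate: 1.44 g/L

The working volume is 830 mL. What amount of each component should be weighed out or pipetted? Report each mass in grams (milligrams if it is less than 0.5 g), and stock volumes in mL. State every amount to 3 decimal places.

Target volume = 830 mL = 0.83 L.
gellan gum: 0.616% w/v = 6.16 g/L → 6.16 × 0.83 L = 5.113 g
EDTA disodium dihydrate: 0.432 mmol/L × 372.24 mg/mmol × 0.83 L = 133.470 mg
ammonium chloride: 0.79% w/v = 7.9 g/L → 7.9 × 0.83 L = 6.557 g
streptomycin: C1V1 = C2V2 → 169 µg/mL × 830 mL ÷ 36300 µg/mL = 3.864 mL
sodium bicarbonate: 1.44 g/L × 0.83 L = 1.195 g

gellan gum 5.113 g; EDTA disodium dihydrate 133.470 mg; ammonium chloride 6.557 g; streptomycin 3.864 mL; sodium bicarbonate 1.195 g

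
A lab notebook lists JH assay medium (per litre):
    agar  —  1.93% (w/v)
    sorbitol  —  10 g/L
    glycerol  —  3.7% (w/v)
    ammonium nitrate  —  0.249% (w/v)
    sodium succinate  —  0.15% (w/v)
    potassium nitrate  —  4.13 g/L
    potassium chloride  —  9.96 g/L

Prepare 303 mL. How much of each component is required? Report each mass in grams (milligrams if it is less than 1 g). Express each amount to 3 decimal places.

Target volume = 303 mL = 0.303 L.
agar: 1.93% w/v = 19.3 g/L → 19.3 × 0.303 L = 5.848 g
sorbitol: 10 g/L × 0.303 L = 3.030 g
glycerol: 3.7 g per 100 mL × 303 mL ÷ 100 = 11.211 g
ammonium nitrate: 0.249 g per 100 mL × 303 mL ÷ 100 = 0.75447 g = 754.470 mg
sodium succinate: 0.15% w/v = 1.5 g/L → 1.5 × 0.303 L = 0.4545 g = 454.500 mg
potassium nitrate: 4.13 g/L × 0.303 L = 1.251 g
potassium chloride: 9.96 g/L × 0.303 L = 3.018 g

agar 5.848 g; sorbitol 3.030 g; glycerol 11.211 g; ammonium nitrate 754.470 mg; sodium succinate 454.500 mg; potassium nitrate 1.251 g; potassium chloride 3.018 g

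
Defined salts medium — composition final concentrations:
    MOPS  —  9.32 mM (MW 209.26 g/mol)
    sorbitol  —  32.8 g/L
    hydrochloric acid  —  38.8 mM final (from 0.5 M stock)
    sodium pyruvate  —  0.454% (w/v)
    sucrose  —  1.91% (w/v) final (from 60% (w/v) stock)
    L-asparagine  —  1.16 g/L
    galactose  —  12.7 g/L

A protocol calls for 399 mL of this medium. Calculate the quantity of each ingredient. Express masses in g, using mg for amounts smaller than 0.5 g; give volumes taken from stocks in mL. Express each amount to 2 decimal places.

Scale factor relative to 1 L: 0.399.
MOPS: 9.32 mmol/L × 209.26 g/mol × 0.399 L ÷ 1000 = 0.78 g
sorbitol: 32.8 g/L × 0.399 L = 13.09 g
hydrochloric acid: C1V1 = C2V2 → 38.8 mM × 399 mL ÷ 500 mM = 30.96 mL
sodium pyruvate: 0.454% w/v = 4.54 g/L → 4.54 × 0.399 L = 1.81 g
sucrose: dilute stock: 1.91% ÷ 60% × 399 mL = 12.70 mL
L-asparagine: 1.16 g/L × 0.399 L = 0.46284 g = 462.84 mg
galactose: 12.7 g/L × 0.399 L = 5.07 g

MOPS 0.78 g; sorbitol 13.09 g; hydrochloric acid 30.96 mL; sodium pyruvate 1.81 g; sucrose 12.70 mL; L-asparagine 462.84 mg; galactose 5.07 g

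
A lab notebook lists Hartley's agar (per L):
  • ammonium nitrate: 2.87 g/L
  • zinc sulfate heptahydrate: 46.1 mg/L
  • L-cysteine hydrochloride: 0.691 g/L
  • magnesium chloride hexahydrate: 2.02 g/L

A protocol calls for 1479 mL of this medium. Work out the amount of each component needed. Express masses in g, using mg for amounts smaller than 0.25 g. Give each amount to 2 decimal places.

Working volume: 1479 mL = 1.479 L.
ammonium nitrate: 2.87 g/L × 1.479 L = 4.24 g
zinc sulfate heptahydrate: 46.1 mg/L × 1.479 L = 68.18 mg
L-cysteine hydrochloride: 0.691 g/L × 1.479 L = 1.02 g
magnesium chloride hexahydrate: 2.02 g/L × 1.479 L = 2.99 g

ammonium nitrate 4.24 g; zinc sulfate heptahydrate 68.18 mg; L-cysteine hydrochloride 1.02 g; magnesium chloride hexahydrate 2.99 g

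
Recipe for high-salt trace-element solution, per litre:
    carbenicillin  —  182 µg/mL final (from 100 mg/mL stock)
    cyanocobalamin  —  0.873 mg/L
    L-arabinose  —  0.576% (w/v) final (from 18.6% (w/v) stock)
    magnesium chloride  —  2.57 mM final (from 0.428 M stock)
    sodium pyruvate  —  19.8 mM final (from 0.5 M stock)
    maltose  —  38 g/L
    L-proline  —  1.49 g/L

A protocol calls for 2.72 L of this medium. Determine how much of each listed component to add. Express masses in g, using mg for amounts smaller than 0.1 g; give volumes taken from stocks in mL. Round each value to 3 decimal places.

Scale factor relative to 1 L: 2.72.
carbenicillin: V = C2·V2/C1 = 182 µg/mL × 2720 mL ÷ 100000 µg/mL = 4.950 mL
cyanocobalamin: 0.873 mg/L × 2.72 L = 2.375 mg
L-arabinose: C1V1 = C2V2 → 0.576% ÷ 18.6% × 2720 mL = 84.232 mL
magnesium chloride: V = C2·V2/C1 = 2.57 mM × 2720 mL ÷ 428 mM = 16.333 mL
sodium pyruvate: C1V1 = C2V2 → 19.8 mM × 2720 mL ÷ 500 mM = 107.712 mL
maltose: 38 g/L × 2.72 L = 103.360 g
L-proline: 1.49 g/L × 2.72 L = 4.053 g

carbenicillin 4.950 mL; cyanocobalamin 2.375 mg; L-arabinose 84.232 mL; magnesium chloride 16.333 mL; sodium pyruvate 107.712 mL; maltose 103.360 g; L-proline 4.053 g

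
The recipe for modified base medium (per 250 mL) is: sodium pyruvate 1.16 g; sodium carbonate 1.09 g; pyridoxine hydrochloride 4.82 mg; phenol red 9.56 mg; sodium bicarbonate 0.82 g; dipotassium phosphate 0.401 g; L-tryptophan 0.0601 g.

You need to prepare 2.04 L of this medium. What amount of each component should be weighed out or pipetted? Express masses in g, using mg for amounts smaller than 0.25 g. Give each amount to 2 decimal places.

Scale factor = 2040 mL / 250 mL = 8.16.
sodium pyruvate: 1.16 g × (2040 mL / 250 mL) = 9.47 g
sodium carbonate: 1.09 g × (2040 mL / 250 mL) = 8.89 g
pyridoxine hydrochloride: 4.82 mg × (2040 mL / 250 mL) = 39.33 mg
phenol red: 9.56 mg × (2040 mL / 250 mL) = 78.01 mg
sodium bicarbonate: 0.82 g × (2040 mL / 250 mL) = 6.69 g
dipotassium phosphate: 0.401 g × (2040 mL / 250 mL) = 3.27 g
L-tryptophan: 0.0601 g × (2040 mL / 250 mL) = 0.49 g

sodium pyruvate 9.47 g; sodium carbonate 8.89 g; pyridoxine hydrochloride 39.33 mg; phenol red 78.01 mg; sodium bicarbonate 6.69 g; dipotassium phosphate 3.27 g; L-tryptophan 0.49 g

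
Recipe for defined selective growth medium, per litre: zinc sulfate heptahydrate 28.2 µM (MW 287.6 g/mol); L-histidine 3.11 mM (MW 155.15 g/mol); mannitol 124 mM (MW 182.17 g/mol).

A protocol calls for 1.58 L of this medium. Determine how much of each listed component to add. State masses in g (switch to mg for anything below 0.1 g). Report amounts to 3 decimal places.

Scale factor relative to 1 L: 1.58.
zinc sulfate heptahydrate: 28.2 µmol/L × 287.6 g/mol × 1.58 L ÷ 1000 = 12.814 mg
L-histidine: 3.11 mmol/L × 155.15 g/mol × 1.58 L ÷ 1000 = 0.762 g
mannitol: 124 mmol/L × 182.17 g/mol × 1.58 L ÷ 1000 = 35.691 g

zinc sulfate heptahydrate 12.814 mg; L-histidine 0.762 g; mannitol 35.691 g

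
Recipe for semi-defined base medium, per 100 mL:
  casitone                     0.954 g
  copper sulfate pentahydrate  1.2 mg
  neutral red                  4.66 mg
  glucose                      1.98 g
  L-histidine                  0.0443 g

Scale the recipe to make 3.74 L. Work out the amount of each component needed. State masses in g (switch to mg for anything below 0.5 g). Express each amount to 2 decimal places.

casitone 35.68 g; copper sulfate pentahydrate 44.88 mg; neutral red 174.28 mg; glucose 74.05 g; L-histidine 1.66 g

Ratio of target to recipe volume: 3740 / 100 = 37.4.
casitone: 0.954 g × (3740 mL / 100 mL) = 35.68 g
copper sulfate pentahydrate: 1.2 mg × (3740 mL / 100 mL) = 44.88 mg
neutral red: 4.66 mg × (3740 mL / 100 mL) = 174.28 mg
glucose: 1.98 g × (3740 mL / 100 mL) = 74.05 g
L-histidine: 0.0443 g × (3740 mL / 100 mL) = 1.66 g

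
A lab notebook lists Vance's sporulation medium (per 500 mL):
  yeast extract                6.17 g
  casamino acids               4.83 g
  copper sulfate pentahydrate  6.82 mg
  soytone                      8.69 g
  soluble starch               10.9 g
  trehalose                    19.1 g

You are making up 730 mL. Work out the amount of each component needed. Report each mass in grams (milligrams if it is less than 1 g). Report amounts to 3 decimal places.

Scale factor = 730 mL / 500 mL = 1.46.
yeast extract: 6.17 g × (730 mL / 500 mL) = 9.008 g
casamino acids: 4.83 g × (730 mL / 500 mL) = 7.052 g
copper sulfate pentahydrate: 6.82 mg × (730 mL / 500 mL) = 9.957 mg
soytone: 8.69 g × (730 mL / 500 mL) = 12.687 g
soluble starch: 10.9 g × (730 mL / 500 mL) = 15.914 g
trehalose: 19.1 g × (730 mL / 500 mL) = 27.886 g

yeast extract 9.008 g; casamino acids 7.052 g; copper sulfate pentahydrate 9.957 mg; soytone 12.687 g; soluble starch 15.914 g; trehalose 27.886 g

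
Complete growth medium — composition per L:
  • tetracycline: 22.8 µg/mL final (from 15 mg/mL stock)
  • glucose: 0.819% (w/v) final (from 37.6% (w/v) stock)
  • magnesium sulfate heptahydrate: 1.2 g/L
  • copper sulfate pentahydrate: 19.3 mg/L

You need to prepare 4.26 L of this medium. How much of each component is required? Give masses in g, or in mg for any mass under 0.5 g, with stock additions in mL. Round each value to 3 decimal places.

Working volume: 4.26 L.
tetracycline: C1V1 = C2V2 → 22.8 µg/mL × 4260 mL ÷ 15000 µg/mL = 6.475 mL
glucose: C1V1 = C2V2 → 0.819% ÷ 37.6% × 4260 mL = 92.791 mL
magnesium sulfate heptahydrate: 1.2 g/L × 4.26 L = 5.112 g
copper sulfate pentahydrate: 19.3 mg/L × 4.26 L = 82.218 mg

tetracycline 6.475 mL; glucose 92.791 mL; magnesium sulfate heptahydrate 5.112 g; copper sulfate pentahydrate 82.218 mg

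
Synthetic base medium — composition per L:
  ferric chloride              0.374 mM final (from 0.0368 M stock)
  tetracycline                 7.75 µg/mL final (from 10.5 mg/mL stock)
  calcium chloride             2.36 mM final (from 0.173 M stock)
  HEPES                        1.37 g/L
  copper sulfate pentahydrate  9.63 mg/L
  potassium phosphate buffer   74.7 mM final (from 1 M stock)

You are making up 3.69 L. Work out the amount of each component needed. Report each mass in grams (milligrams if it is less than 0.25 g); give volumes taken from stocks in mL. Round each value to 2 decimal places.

Scale factor relative to 1 L: 3.69.
ferric chloride: V = C2·V2/C1 = 0.374 mM × 3690 mL ÷ 36.8 mM = 37.50 mL
tetracycline: C1V1 = C2V2 → 7.75 µg/mL × 3690 mL ÷ 10500 µg/mL = 2.72 mL
calcium chloride: dilute stock: 2.36 mM × 3690 mL ÷ 173 mM = 50.34 mL
HEPES: 1.37 g/L × 3.69 L = 5.06 g
copper sulfate pentahydrate: 9.63 mg/L × 3.69 L = 35.53 mg
potassium phosphate buffer: V = C2·V2/C1 = 74.7 mM × 3690 mL ÷ 1000 mM = 275.64 mL

ferric chloride 37.50 mL; tetracycline 2.72 mL; calcium chloride 50.34 mL; HEPES 5.06 g; copper sulfate pentahydrate 35.53 mg; potassium phosphate buffer 275.64 mL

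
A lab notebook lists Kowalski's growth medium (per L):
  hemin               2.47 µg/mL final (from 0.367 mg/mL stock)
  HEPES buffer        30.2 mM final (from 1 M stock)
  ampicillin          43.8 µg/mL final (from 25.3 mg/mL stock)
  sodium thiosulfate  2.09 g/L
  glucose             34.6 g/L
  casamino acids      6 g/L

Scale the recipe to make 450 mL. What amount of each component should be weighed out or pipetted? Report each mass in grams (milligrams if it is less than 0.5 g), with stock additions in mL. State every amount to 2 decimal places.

Working volume: 450 mL = 0.45 L.
hemin: dilute stock: 2.47 µg/mL × 450 mL ÷ 367 µg/mL = 3.03 mL
HEPES buffer: C1V1 = C2V2 → 30.2 mM × 450 mL ÷ 1000 mM = 13.59 mL
ampicillin: C1V1 = C2V2 → 43.8 µg/mL × 450 mL ÷ 25300 µg/mL = 0.78 mL
sodium thiosulfate: 2.09 g/L × 0.45 L = 0.94 g
glucose: 34.6 g/L × 0.45 L = 15.57 g
casamino acids: 6 g/L × 0.45 L = 2.70 g

hemin 3.03 mL; HEPES buffer 13.59 mL; ampicillin 0.78 mL; sodium thiosulfate 0.94 g; glucose 15.57 g; casamino acids 2.70 g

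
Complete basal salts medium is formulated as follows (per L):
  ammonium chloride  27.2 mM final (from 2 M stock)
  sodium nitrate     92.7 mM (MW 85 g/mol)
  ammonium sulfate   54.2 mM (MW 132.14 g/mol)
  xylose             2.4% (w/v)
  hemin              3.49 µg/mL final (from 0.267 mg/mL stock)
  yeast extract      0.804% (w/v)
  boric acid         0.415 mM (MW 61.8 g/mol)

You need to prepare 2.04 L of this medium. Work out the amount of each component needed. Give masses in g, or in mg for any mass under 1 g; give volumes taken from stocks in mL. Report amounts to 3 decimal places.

Scale factor relative to 1 L: 2.04.
ammonium chloride: C1V1 = C2V2 → 27.2 mM × 2040 mL ÷ 2000 mM = 27.744 mL
sodium nitrate: 92.7 mmol/L × 85 g/mol × 2.04 L ÷ 1000 = 16.074 g
ammonium sulfate: 54.2 mmol/L × 132.14 g/mol × 2.04 L ÷ 1000 = 14.610 g
xylose: 2.4% w/v = 24 g/L → 24 × 2.04 L = 48.960 g
hemin: C1V1 = C2V2 → 3.49 µg/mL × 2040 mL ÷ 267 µg/mL = 26.665 mL
yeast extract: 0.804% w/v = 8.04 g/L → 8.04 × 2.04 L = 16.402 g
boric acid: 0.415 mmol/L × 61.8 mg/mmol × 2.04 L = 52.320 mg

ammonium chloride 27.744 mL; sodium nitrate 16.074 g; ammonium sulfate 14.610 g; xylose 48.960 g; hemin 26.665 mL; yeast extract 16.402 g; boric acid 52.320 mg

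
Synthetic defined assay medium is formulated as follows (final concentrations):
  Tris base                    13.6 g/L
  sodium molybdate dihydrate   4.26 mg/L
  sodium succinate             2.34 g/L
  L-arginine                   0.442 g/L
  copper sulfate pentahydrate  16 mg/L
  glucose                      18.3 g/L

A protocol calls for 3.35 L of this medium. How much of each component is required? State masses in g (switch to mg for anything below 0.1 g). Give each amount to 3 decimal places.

Tris base 45.560 g; sodium molybdate dihydrate 14.271 mg; sodium succinate 7.839 g; L-arginine 1.481 g; copper sulfate pentahydrate 53.600 mg; glucose 61.305 g

Scale factor relative to 1 L: 3.35.
Tris base: 13.6 g/L × 3.35 L = 45.560 g
sodium molybdate dihydrate: 4.26 mg/L × 3.35 L = 14.271 mg
sodium succinate: 2.34 g/L × 3.35 L = 7.839 g
L-arginine: 0.442 g/L × 3.35 L = 1.481 g
copper sulfate pentahydrate: 16 mg/L × 3.35 L = 53.600 mg
glucose: 18.3 g/L × 3.35 L = 61.305 g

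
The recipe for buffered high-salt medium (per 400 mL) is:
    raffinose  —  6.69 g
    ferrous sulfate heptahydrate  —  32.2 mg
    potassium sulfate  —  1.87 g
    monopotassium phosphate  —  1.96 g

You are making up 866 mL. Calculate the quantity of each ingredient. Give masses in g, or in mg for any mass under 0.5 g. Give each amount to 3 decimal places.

raffinose 14.484 g; ferrous sulfate heptahydrate 69.713 mg; potassium sulfate 4.049 g; monopotassium phosphate 4.243 g

Scale factor = 866 mL / 400 mL = 2.165.
raffinose: 6.69 g × (866 mL / 400 mL) = 14.484 g
ferrous sulfate heptahydrate: 32.2 mg × (866 mL / 400 mL) = 69.713 mg
potassium sulfate: 1.87 g × (866 mL / 400 mL) = 4.049 g
monopotassium phosphate: 1.96 g × (866 mL / 400 mL) = 4.243 g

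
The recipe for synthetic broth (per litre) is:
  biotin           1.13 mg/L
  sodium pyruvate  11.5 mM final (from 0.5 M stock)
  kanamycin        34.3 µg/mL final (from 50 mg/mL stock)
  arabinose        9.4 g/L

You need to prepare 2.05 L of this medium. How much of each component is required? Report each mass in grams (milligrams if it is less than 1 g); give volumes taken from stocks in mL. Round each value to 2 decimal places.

Working volume: 2.05 L.
biotin: 1.13 mg/L × 2.05 L = 2.32 mg
sodium pyruvate: V = C2·V2/C1 = 11.5 mM × 2050 mL ÷ 500 mM = 47.15 mL
kanamycin: V = C2·V2/C1 = 34.3 µg/mL × 2050 mL ÷ 50000 µg/mL = 1.41 mL
arabinose: 9.4 g/L × 2.05 L = 19.27 g

biotin 2.32 mg; sodium pyruvate 47.15 mL; kanamycin 1.41 mL; arabinose 19.27 g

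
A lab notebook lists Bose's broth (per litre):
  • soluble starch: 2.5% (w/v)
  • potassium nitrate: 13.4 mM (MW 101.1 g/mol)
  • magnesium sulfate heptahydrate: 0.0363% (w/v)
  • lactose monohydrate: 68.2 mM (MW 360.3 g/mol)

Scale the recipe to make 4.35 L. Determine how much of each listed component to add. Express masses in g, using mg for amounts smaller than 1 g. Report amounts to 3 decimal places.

Working volume: 4.35 L.
soluble starch: 2.5 g per 100 mL × 4350 mL ÷ 100 = 108.750 g
potassium nitrate: 13.4 mmol/L × 101.1 g/mol × 4.35 L ÷ 1000 = 5.893 g
magnesium sulfate heptahydrate: 0.0363 g per 100 mL × 4350 mL ÷ 100 = 1.579 g
lactose monohydrate: 68.2 mmol/L × 360.3 g/mol × 4.35 L ÷ 1000 = 106.890 g

soluble starch 108.750 g; potassium nitrate 5.893 g; magnesium sulfate heptahydrate 1.579 g; lactose monohydrate 106.890 g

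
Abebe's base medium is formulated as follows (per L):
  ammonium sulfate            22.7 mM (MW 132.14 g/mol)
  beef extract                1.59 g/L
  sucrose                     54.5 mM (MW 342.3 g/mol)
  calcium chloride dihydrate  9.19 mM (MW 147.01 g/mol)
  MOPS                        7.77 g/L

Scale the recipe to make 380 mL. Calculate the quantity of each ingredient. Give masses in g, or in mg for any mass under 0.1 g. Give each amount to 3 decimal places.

Working volume: 380 mL = 0.38 L.
ammonium sulfate: 22.7 mmol/L × 132.14 g/mol × 0.38 L ÷ 1000 = 1.140 g
beef extract: 1.59 g/L × 0.38 L = 0.604 g
sucrose: 54.5 mmol/L × 342.3 g/mol × 0.38 L ÷ 1000 = 7.089 g
calcium chloride dihydrate: 9.19 mmol/L × 147.01 g/mol × 0.38 L ÷ 1000 = 0.513 g
MOPS: 7.77 g/L × 0.38 L = 2.953 g

ammonium sulfate 1.140 g; beef extract 0.604 g; sucrose 7.089 g; calcium chloride dihydrate 0.513 g; MOPS 2.953 g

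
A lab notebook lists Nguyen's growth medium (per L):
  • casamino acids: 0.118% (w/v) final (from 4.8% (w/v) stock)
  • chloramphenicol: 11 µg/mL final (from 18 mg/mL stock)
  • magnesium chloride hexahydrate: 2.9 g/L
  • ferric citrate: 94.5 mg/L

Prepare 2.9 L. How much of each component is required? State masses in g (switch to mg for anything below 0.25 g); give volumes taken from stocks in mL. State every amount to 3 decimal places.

casamino acids 71.292 mL; chloramphenicol 1.772 mL; magnesium chloride hexahydrate 8.410 g; ferric citrate 0.274 g

Scale factor relative to 1 L: 2.9.
casamino acids: V = C2·V2/C1 = 0.118% ÷ 4.8% × 2900 mL = 71.292 mL
chloramphenicol: dilute stock: 11 µg/mL × 2900 mL ÷ 18000 µg/mL = 1.772 mL
magnesium chloride hexahydrate: 2.9 g/L × 2.9 L = 8.410 g
ferric citrate: 94.5 mg/L × 2.9 L = 274.05 mg = 0.274 g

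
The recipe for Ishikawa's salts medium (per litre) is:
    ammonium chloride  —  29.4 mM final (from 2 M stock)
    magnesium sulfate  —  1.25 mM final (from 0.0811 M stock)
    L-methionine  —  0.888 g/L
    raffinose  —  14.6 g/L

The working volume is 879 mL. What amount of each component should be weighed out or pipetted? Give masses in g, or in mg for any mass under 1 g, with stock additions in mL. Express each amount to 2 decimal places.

Target volume = 879 mL = 0.879 L.
ammonium chloride: C1V1 = C2V2 → 29.4 mM × 879 mL ÷ 2000 mM = 12.92 mL
magnesium sulfate: dilute stock: 1.25 mM × 879 mL ÷ 81.1 mM = 13.55 mL
L-methionine: 0.888 g/L × 0.879 L = 0.780552 g = 780.55 mg
raffinose: 14.6 g/L × 0.879 L = 12.83 g

ammonium chloride 12.92 mL; magnesium sulfate 13.55 mL; L-methionine 780.55 mg; raffinose 12.83 g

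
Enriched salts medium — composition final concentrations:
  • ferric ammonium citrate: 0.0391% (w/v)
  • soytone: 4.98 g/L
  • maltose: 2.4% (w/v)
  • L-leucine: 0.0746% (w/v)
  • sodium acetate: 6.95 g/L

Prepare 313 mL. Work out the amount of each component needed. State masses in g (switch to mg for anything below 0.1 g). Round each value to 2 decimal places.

Scale factor relative to 1 L: 0.313.
ferric ammonium citrate: 0.0391 g per 100 mL × 313 mL ÷ 100 = 0.12 g
soytone: 4.98 g/L × 0.313 L = 1.56 g
maltose: 2.4% w/v = 24 g/L → 24 × 0.313 L = 7.51 g
L-leucine: 0.0746 g per 100 mL × 313 mL ÷ 100 = 0.23 g
sodium acetate: 6.95 g/L × 0.313 L = 2.18 g

ferric ammonium citrate 0.12 g; soytone 1.56 g; maltose 7.51 g; L-leucine 0.23 g; sodium acetate 2.18 g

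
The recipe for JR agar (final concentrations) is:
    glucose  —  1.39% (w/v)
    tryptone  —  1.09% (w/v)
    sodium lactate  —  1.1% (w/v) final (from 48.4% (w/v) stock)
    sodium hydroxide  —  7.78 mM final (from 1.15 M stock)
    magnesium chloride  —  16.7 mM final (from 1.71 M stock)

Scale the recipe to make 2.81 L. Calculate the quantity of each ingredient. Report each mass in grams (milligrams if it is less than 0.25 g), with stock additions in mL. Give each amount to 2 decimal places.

glucose 39.06 g; tryptone 30.63 g; sodium lactate 63.86 mL; sodium hydroxide 19.01 mL; magnesium chloride 27.44 mL

Working volume: 2.81 L.
glucose: 1.39 g per 100 mL × 2810 mL ÷ 100 = 39.06 g
tryptone: 1.09% w/v = 10.9 g/L → 10.9 × 2.81 L = 30.63 g
sodium lactate: V = C2·V2/C1 = 1.1% ÷ 48.4% × 2810 mL = 63.86 mL
sodium hydroxide: dilute stock: 7.78 mM × 2810 mL ÷ 1150 mM = 19.01 mL
magnesium chloride: V = C2·V2/C1 = 16.7 mM × 2810 mL ÷ 1710 mM = 27.44 mL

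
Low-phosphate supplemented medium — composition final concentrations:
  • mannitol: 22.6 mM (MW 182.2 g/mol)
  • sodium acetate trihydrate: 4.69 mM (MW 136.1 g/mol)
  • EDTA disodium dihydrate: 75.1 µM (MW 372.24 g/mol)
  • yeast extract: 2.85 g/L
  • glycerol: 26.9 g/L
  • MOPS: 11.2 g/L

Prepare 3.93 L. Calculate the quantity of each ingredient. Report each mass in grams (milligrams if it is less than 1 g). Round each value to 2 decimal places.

Working volume: 3.93 L.
mannitol: 22.6 mmol/L × 182.2 g/mol × 3.93 L ÷ 1000 = 16.18 g
sodium acetate trihydrate: 4.69 mmol/L × 136.1 g/mol × 3.93 L ÷ 1000 = 2.51 g
EDTA disodium dihydrate: 75.1 µmol/L × 372.24 g/mol × 3.93 L ÷ 1000 = 109.86 mg
yeast extract: 2.85 g/L × 3.93 L = 11.20 g
glycerol: 26.9 g/L × 3.93 L = 105.72 g
MOPS: 11.2 g/L × 3.93 L = 44.02 g

mannitol 16.18 g; sodium acetate trihydrate 2.51 g; EDTA disodium dihydrate 109.86 mg; yeast extract 11.20 g; glycerol 105.72 g; MOPS 44.02 g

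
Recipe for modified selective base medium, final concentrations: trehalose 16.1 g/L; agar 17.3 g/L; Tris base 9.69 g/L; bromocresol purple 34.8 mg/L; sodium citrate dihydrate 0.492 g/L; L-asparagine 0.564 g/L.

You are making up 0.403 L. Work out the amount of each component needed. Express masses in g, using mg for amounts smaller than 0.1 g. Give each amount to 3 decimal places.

trehalose 6.488 g; agar 6.972 g; Tris base 3.905 g; bromocresol purple 14.024 mg; sodium citrate dihydrate 0.198 g; L-asparagine 0.227 g

Working volume: 0.403 L.
trehalose: 16.1 g/L × 0.403 L = 6.488 g
agar: 17.3 g/L × 0.403 L = 6.972 g
Tris base: 9.69 g/L × 0.403 L = 3.905 g
bromocresol purple: 34.8 mg/L × 0.403 L = 14.024 mg
sodium citrate dihydrate: 0.492 g/L × 0.403 L = 0.198 g
L-asparagine: 0.564 g/L × 0.403 L = 0.227 g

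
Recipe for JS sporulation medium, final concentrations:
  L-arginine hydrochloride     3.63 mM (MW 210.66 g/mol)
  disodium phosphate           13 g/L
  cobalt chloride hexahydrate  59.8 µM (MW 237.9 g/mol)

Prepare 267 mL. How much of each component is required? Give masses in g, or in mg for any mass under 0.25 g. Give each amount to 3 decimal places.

L-arginine hydrochloride 204.174 mg; disodium phosphate 3.471 g; cobalt chloride hexahydrate 3.798 mg

Scale factor relative to 1 L: 0.267.
L-arginine hydrochloride: 3.63 mmol/L × 210.66 mg/mmol × 0.267 L = 204.174 mg
disodium phosphate: 13 g/L × 0.267 L = 3.471 g
cobalt chloride hexahydrate: 59.8 µmol/L × 237.9 g/mol × 0.267 L ÷ 1000 = 3.798 mg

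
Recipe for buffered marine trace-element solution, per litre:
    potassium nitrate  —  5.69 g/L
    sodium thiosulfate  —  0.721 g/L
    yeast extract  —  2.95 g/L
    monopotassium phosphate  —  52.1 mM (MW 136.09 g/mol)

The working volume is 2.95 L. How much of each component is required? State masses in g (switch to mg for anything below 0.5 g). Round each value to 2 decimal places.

Working volume: 2.95 L.
potassium nitrate: 5.69 g/L × 2.95 L = 16.79 g
sodium thiosulfate: 0.721 g/L × 2.95 L = 2.13 g
yeast extract: 2.95 g/L × 2.95 L = 8.70 g
monopotassium phosphate: 52.1 mmol/L × 136.09 g/mol × 2.95 L ÷ 1000 = 20.92 g

potassium nitrate 16.79 g; sodium thiosulfate 2.13 g; yeast extract 8.70 g; monopotassium phosphate 20.92 g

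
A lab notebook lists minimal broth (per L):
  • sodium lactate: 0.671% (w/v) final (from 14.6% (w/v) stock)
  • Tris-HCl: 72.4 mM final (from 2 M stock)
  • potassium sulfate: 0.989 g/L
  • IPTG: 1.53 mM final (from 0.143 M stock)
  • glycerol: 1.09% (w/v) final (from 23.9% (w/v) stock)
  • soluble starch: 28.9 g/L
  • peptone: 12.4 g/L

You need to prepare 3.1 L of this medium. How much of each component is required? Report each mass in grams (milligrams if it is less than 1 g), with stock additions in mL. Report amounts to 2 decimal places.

sodium lactate 142.47 mL; Tris-HCl 112.22 mL; potassium sulfate 3.07 g; IPTG 33.17 mL; glycerol 141.38 mL; soluble starch 89.59 g; peptone 38.44 g

Working volume: 3.1 L.
sodium lactate: V = C2·V2/C1 = 0.671% ÷ 14.6% × 3100 mL = 142.47 mL
Tris-HCl: C1V1 = C2V2 → 72.4 mM × 3100 mL ÷ 2000 mM = 112.22 mL
potassium sulfate: 0.989 g/L × 3.1 L = 3.07 g
IPTG: dilute stock: 1.53 mM × 3100 mL ÷ 143 mM = 33.17 mL
glycerol: C1V1 = C2V2 → 1.09% ÷ 23.9% × 3100 mL = 141.38 mL
soluble starch: 28.9 g/L × 3.1 L = 89.59 g
peptone: 12.4 g/L × 3.1 L = 38.44 g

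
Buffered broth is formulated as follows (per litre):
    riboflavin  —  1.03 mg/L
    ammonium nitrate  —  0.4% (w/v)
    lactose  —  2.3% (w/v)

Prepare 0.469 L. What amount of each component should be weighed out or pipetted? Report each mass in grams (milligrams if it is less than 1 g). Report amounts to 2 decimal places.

riboflavin 0.48 mg; ammonium nitrate 1.88 g; lactose 10.79 g

Working volume: 0.469 L.
riboflavin: 1.03 mg/L × 0.469 L = 0.48 mg
ammonium nitrate: 0.4% w/v = 4 g/L → 4 × 0.469 L = 1.88 g
lactose: 2.3% w/v = 23 g/L → 23 × 0.469 L = 10.79 g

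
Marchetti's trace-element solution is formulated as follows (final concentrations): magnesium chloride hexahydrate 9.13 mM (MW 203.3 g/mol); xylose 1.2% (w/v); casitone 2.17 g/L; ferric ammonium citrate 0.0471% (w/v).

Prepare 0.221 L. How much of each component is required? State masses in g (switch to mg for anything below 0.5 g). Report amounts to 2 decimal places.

magnesium chloride hexahydrate 410.20 mg; xylose 2.65 g; casitone 479.57 mg; ferric ammonium citrate 104.09 mg

Working volume: 0.221 L.
magnesium chloride hexahydrate: 9.13 mmol/L × 203.3 mg/mmol × 0.221 L = 410.20 mg
xylose: 1.2% w/v = 12 g/L → 12 × 0.221 L = 2.65 g
casitone: 2.17 g/L × 0.221 L = 0.47957 g = 479.57 mg
ferric ammonium citrate: 0.0471 g per 100 mL × 221 mL ÷ 100 = 0.104091 g = 104.09 mg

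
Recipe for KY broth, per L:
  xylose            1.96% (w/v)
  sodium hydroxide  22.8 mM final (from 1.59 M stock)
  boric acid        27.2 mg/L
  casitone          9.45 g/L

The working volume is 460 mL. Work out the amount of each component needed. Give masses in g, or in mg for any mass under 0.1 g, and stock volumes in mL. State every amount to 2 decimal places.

xylose 9.02 g; sodium hydroxide 6.60 mL; boric acid 12.51 mg; casitone 4.35 g

Working volume: 460 mL = 0.46 L.
xylose: 1.96 g per 100 mL × 460 mL ÷ 100 = 9.02 g
sodium hydroxide: C1V1 = C2V2 → 22.8 mM × 460 mL ÷ 1590 mM = 6.60 mL
boric acid: 27.2 mg/L × 0.46 L = 12.51 mg
casitone: 9.45 g/L × 0.46 L = 4.35 g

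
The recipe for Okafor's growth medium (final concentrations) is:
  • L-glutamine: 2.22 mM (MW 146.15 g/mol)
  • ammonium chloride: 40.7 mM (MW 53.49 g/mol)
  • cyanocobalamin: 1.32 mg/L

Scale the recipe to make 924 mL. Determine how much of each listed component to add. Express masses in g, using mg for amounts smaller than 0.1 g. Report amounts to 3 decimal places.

L-glutamine 0.300 g; ammonium chloride 2.012 g; cyanocobalamin 1.220 mg

Scale factor relative to 1 L: 0.924.
L-glutamine: 2.22 mmol/L × 146.15 g/mol × 0.924 L ÷ 1000 = 0.300 g
ammonium chloride: 40.7 mmol/L × 53.49 g/mol × 0.924 L ÷ 1000 = 2.012 g
cyanocobalamin: 1.32 mg/L × 0.924 L = 1.220 mg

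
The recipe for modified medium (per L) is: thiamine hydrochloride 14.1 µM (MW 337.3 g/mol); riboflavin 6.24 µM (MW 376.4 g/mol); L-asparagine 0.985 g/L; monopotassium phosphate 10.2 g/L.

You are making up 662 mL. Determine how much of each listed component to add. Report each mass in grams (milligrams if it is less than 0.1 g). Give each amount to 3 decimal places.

Scale factor relative to 1 L: 0.662.
thiamine hydrochloride: 14.1 µmol/L × 337.3 g/mol × 0.662 L ÷ 1000 = 3.148 mg
riboflavin: 6.24 µmol/L × 376.4 g/mol × 0.662 L ÷ 1000 = 1.555 mg
L-asparagine: 0.985 g/L × 0.662 L = 0.652 g
monopotassium phosphate: 10.2 g/L × 0.662 L = 6.752 g

thiamine hydrochloride 3.148 mg; riboflavin 1.555 mg; L-asparagine 0.652 g; monopotassium phosphate 6.752 g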